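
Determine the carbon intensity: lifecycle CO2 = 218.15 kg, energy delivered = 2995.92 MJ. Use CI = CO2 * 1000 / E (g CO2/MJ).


CI = CO2 * 1000 / E
= 218.15 * 1000 / 2995.92
= 72.8157 g CO2/MJ

72.8157 g CO2/MJ


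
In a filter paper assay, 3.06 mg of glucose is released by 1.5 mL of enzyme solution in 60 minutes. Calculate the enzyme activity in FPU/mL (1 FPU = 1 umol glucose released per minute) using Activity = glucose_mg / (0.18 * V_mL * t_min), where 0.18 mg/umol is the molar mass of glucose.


Activity = glucose_mg / (0.18 mg/umol * V_mL * t_min)
= 3.06 / (0.18 * 1.5 * 60)
= 0.1889 FPU/mL

0.1889 FPU/mL


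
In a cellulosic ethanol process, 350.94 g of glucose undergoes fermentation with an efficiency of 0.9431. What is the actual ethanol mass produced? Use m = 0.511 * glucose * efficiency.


Actual ethanol: m = 0.511 * 350.94 * 0.9431
m = 169.1264 g

169.1264 g


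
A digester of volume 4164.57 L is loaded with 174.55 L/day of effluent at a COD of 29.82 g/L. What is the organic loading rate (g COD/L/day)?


OLR = Q * S / V
= 174.55 * 29.82 / 4164.57
= 1.2498 g/L/day

1.2498 g/L/day


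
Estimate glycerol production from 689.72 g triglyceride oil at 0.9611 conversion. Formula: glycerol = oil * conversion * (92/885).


glycerol = oil * conv * (92/885)
= 689.72 * 0.9611 * 92 / 885
= 68.9106 g

68.9106 g


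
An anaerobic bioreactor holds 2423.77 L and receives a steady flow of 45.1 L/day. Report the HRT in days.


HRT = V / Q
= 2423.77 / 45.1
= 53.7421 days

53.7421 days


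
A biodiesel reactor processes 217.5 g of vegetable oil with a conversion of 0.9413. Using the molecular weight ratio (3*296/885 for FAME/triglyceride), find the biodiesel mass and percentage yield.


m_FAME = oil * conv * (3 * 296 / 885) = oil * conv * (888/885)
= 217.5 * 0.9413 * 888 / 885
= 205.4268 g
Y = m_FAME / oil * 100 = conv * (888/885) * 100
= 0.9413 * 888 / 885 * 100
= 94.45%

205.4268 g FAME; Y = 94.45%


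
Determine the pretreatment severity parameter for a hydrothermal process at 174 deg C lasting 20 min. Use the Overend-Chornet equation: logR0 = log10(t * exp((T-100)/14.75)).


logR0 = log10(t * exp((T - 100) / 14.75))
= log10(20 * exp((174 - 100) / 14.75))
= 3.4799

3.4799


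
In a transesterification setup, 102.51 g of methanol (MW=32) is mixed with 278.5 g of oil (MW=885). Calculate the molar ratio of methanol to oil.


Molar ratio = n_MeOH / n_oil = (MeOH/32) / (oil/885) = (MeOH * 885) / (32 * oil)
= (102.51 * 885) / (32 * 278.5)
= 10.1797

10.1797


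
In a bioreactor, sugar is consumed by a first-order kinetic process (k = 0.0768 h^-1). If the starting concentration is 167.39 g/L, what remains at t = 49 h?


S = S0 * exp(-k * t)
S = 167.39 * exp(-0.0768 * 49)
S = 3.8850 g/L

3.8850 g/L


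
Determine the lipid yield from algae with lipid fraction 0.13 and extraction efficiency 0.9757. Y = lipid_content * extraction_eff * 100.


Y = lipid_content * extraction_eff * 100
= 0.13 * 0.9757 * 100
= 12.6841%

12.6841%


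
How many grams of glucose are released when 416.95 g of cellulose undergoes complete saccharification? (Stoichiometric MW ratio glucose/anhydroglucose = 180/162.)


glucose = cellulose * 180/162
= 416.95 * 180/162
= 463.2778 g

463.2778 g


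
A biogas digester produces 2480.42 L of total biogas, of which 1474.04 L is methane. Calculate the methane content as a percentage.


CH4% = V_CH4 / V_total * 100
= 1474.04 / 2480.42 * 100
= 59.4270%

59.4270%


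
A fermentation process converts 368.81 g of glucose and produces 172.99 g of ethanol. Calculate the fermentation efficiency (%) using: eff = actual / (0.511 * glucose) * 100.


Fermentation efficiency = (actual / (0.511 * glucose)) * 100
= (172.99 / (0.511 * 368.81)) * 100
= 91.7904%

91.7904%


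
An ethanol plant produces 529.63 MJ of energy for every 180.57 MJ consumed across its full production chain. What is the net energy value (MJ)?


NEV = E_out - E_in
= 529.63 - 180.57
= 349.0600 MJ

349.0600 MJ


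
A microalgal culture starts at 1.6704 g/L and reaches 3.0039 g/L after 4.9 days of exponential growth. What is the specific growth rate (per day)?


mu = ln(X2/X1) / dt
= ln(3.0039/1.6704) / 4.9
= 0.1198 per day

0.1198 per day


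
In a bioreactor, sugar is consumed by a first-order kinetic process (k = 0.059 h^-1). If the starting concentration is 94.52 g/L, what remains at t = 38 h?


S = S0 * exp(-k * t)
S = 94.52 * exp(-0.059 * 38)
S = 10.0424 g/L

10.0424 g/L


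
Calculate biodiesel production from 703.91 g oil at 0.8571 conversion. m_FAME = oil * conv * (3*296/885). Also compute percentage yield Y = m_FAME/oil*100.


m_FAME = oil * conv * (3 * 296 / 885) = oil * conv * (888/885)
= 703.91 * 0.8571 * 888 / 885
= 605.3664 g
Y = m_FAME / oil * 100 = conv * (888/885) * 100
= 0.8571 * 888 / 885 * 100
= 86.00%

605.3664 g FAME; Y = 86.00%


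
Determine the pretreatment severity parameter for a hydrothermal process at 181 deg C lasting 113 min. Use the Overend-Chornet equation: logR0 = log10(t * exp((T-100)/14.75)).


logR0 = log10(t * exp((T - 100) / 14.75))
= log10(113 * exp((181 - 100) / 14.75))
= 4.4380

4.4380


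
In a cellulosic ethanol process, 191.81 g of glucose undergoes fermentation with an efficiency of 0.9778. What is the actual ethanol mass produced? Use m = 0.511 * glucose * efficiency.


Actual ethanol: m = 0.511 * 191.81 * 0.9778
m = 95.8390 g

95.8390 g


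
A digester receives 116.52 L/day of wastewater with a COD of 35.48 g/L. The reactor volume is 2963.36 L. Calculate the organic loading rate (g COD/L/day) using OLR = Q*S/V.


OLR = Q * S / V
= 116.52 * 35.48 / 2963.36
= 1.3951 g/L/day

1.3951 g/L/day


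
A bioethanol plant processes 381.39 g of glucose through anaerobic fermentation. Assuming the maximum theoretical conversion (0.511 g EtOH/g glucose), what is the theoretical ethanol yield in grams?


Theoretical ethanol yield: m_EtOH = 0.511 * m_glucose
m_EtOH = 0.511 * 381.39 = 194.8903 g

194.8903 g


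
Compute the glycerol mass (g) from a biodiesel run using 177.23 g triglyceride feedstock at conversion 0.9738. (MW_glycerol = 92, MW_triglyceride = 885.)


glycerol = oil * conv * (92/885)
= 177.23 * 0.9738 * 92 / 885
= 17.9412 g

17.9412 g


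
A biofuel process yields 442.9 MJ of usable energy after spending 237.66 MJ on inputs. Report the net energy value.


NEV = E_out - E_in
= 442.9 - 237.66
= 205.2400 MJ

205.2400 MJ


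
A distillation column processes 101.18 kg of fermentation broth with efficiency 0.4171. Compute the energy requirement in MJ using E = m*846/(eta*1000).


E = m * 846 / (eta * 1000)
= 101.18 * 846 / (0.4171 * 1000)
= 205.2224 MJ

205.2224 MJ


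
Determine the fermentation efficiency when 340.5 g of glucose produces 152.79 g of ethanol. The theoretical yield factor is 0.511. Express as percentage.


Fermentation efficiency = (actual / (0.511 * glucose)) * 100
= (152.79 / (0.511 * 340.5)) * 100
= 87.8126%

87.8126%


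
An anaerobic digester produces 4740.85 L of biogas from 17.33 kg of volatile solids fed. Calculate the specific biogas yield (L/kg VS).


Y = V / VS
= 4740.85 / 17.33
= 273.5632 L/kg VS

273.5632 L/kg VS


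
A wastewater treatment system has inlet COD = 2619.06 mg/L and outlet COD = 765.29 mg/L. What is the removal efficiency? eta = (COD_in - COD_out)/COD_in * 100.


eta = (COD_in - COD_out) / COD_in * 100
= (2619.06 - 765.29) / 2619.06 * 100
= 70.7800%

70.7800%


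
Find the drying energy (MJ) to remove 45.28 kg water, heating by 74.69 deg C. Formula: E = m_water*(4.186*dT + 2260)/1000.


E = m_water * (4.186 * dT + 2260) / 1000
= 45.28 * (4.186 * 74.69 + 2260) / 1000
= 116.4897 MJ

116.4897 MJ


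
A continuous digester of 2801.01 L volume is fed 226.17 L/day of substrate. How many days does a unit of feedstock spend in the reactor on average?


HRT = V / Q
= 2801.01 / 226.17
= 12.3845 days

12.3845 days


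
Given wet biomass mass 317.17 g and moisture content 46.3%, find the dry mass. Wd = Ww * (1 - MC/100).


Wd = Ww * (1 - MC/100)
= 317.17 * (1 - 46.3/100)
= 170.3203 g

170.3203 g


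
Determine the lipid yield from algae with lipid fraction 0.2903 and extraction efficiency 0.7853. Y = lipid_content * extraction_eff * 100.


Y = lipid_content * extraction_eff * 100
= 0.2903 * 0.7853 * 100
= 22.7973%

22.7973%


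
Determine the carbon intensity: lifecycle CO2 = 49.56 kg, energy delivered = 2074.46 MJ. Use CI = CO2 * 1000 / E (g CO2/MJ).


CI = CO2 * 1000 / E
= 49.56 * 1000 / 2074.46
= 23.8906 g CO2/MJ

23.8906 g CO2/MJ


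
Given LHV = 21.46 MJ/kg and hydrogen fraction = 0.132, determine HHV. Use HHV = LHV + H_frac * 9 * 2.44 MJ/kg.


HHV = LHV + H_frac * 9 * 2.44
= 21.46 + 0.132 * 9 * 2.44
= 24.3587 MJ/kg

24.3587 MJ/kg


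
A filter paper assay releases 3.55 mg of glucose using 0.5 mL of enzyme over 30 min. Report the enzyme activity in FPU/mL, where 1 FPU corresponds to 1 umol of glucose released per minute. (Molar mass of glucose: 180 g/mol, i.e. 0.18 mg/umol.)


Activity = glucose_mg / (0.18 mg/umol * V_mL * t_min)
= 3.55 / (0.18 * 0.5 * 30)
= 1.3148 FPU/mL

1.3148 FPU/mL


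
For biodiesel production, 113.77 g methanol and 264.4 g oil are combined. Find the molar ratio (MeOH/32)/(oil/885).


Molar ratio = n_MeOH / n_oil = (MeOH/32) / (oil/885) = (MeOH * 885) / (32 * oil)
= (113.77 * 885) / (32 * 264.4)
= 11.9003

11.9003


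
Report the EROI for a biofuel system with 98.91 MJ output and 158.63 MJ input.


EROI = E_out / E_in
= 98.91 / 158.63
= 0.6235

0.6235


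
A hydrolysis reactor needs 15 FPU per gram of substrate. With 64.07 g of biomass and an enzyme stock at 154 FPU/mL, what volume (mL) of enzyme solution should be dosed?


V = dosage * m_sub / activity
V = 15 * 64.07 / 154
V = 6.2406 mL

6.2406 mL


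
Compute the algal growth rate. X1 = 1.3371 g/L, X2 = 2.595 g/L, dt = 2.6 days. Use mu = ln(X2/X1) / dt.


mu = ln(X2/X1) / dt
= ln(2.595/1.3371) / 2.6
= 0.2550 per day

0.2550 per day


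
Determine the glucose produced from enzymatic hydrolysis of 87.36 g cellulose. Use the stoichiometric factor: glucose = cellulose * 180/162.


glucose = cellulose * 180/162
= 87.36 * 180/162
= 97.0667 g

97.0667 g


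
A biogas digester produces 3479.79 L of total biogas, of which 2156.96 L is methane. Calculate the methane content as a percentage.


CH4% = V_CH4 / V_total * 100
= 2156.96 / 3479.79 * 100
= 61.9853%

61.9853%


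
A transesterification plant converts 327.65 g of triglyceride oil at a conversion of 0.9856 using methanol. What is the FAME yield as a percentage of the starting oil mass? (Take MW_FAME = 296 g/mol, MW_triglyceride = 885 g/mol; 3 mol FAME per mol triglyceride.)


m_FAME = oil * conv * (3 * 296 / 885) = oil * conv * (888/885)
= 327.65 * 0.9856 * 888 / 885
= 324.0265 g
Y = m_FAME / oil * 100 = conv * (888/885) * 100
= 0.9856 * 888 / 885 * 100
= 98.89%

98.89%


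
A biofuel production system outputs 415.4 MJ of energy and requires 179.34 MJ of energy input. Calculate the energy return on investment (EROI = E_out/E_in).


EROI = E_out / E_in
= 415.4 / 179.34
= 2.3163

2.3163


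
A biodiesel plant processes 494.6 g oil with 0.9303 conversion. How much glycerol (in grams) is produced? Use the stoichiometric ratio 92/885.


glycerol = oil * conv * (92/885)
= 494.6 * 0.9303 * 92 / 885
= 47.8323 g

47.8323 g


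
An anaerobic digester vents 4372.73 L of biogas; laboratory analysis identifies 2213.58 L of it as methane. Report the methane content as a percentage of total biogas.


CH4% = V_CH4 / V_total * 100
= 2213.58 / 4372.73 * 100
= 50.6224%

50.6224%


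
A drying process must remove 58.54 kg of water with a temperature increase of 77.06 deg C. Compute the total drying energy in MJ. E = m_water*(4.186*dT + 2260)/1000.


E = m_water * (4.186 * dT + 2260) / 1000
= 58.54 * (4.186 * 77.06 + 2260) / 1000
= 151.1838 MJ

151.1838 MJ


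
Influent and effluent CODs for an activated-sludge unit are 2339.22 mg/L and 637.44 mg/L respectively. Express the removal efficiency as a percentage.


eta = (COD_in - COD_out) / COD_in * 100
= (2339.22 - 637.44) / 2339.22 * 100
= 72.7499%

72.7499%


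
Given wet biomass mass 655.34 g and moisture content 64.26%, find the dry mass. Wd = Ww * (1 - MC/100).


Wd = Ww * (1 - MC/100)
= 655.34 * (1 - 64.26/100)
= 234.2185 g

234.2185 g


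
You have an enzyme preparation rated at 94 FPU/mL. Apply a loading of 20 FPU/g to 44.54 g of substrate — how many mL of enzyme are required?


V = dosage * m_sub / activity
V = 20 * 44.54 / 94
V = 9.4766 mL

9.4766 mL


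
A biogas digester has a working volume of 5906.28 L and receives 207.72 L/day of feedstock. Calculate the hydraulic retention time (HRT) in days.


HRT = V / Q
= 5906.28 / 207.72
= 28.4339 days

28.4339 days


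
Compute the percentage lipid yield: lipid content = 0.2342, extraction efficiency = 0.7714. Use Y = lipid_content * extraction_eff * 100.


Y = lipid_content * extraction_eff * 100
= 0.2342 * 0.7714 * 100
= 18.0662%

18.0662%


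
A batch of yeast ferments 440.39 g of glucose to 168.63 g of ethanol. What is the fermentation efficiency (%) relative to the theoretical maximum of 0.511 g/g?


Fermentation efficiency = (actual / (0.511 * glucose)) * 100
= (168.63 / (0.511 * 440.39)) * 100
= 74.9336%

74.9336%


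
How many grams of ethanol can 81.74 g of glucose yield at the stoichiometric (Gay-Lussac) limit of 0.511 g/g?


Theoretical ethanol yield: m_EtOH = 0.511 * m_glucose
m_EtOH = 0.511 * 81.74 = 41.7691 g

41.7691 g


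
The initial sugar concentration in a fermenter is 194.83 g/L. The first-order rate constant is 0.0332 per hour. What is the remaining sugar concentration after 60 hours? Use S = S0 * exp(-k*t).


S = S0 * exp(-k * t)
S = 194.83 * exp(-0.0332 * 60)
S = 26.5792 g/L

26.5792 g/L


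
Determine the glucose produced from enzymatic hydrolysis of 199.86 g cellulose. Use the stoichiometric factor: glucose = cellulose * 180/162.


glucose = cellulose * 180/162
= 199.86 * 180/162
= 222.0667 g

222.0667 g


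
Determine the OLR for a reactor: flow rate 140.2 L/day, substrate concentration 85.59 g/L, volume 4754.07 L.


OLR = Q * S / V
= 140.2 * 85.59 / 4754.07
= 2.5241 g/L/day

2.5241 g/L/day


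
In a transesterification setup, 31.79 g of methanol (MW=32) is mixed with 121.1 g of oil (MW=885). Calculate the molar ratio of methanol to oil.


Molar ratio = n_MeOH / n_oil = (MeOH/32) / (oil/885) = (MeOH * 885) / (32 * oil)
= (31.79 * 885) / (32 * 121.1)
= 7.2601

7.2601


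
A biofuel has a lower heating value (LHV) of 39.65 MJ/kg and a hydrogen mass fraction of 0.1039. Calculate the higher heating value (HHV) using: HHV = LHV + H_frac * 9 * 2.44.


HHV = LHV + H_frac * 9 * 2.44
= 39.65 + 0.1039 * 9 * 2.44
= 41.9316 MJ/kg

41.9316 MJ/kg


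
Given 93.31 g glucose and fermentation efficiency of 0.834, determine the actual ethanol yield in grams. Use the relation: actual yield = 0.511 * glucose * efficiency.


Actual ethanol: m = 0.511 * 93.31 * 0.834
m = 39.7663 g

39.7663 g


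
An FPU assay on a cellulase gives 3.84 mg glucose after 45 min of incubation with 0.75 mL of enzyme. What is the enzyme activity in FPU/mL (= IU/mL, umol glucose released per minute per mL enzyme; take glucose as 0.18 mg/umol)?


Activity = glucose_mg / (0.18 mg/umol * V_mL * t_min)
= 3.84 / (0.18 * 0.75 * 45)
= 0.6321 FPU/mL

0.6321 FPU/mL


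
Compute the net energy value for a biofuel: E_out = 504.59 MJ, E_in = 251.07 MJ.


NEV = E_out - E_in
= 504.59 - 251.07
= 253.5200 MJ

253.5200 MJ


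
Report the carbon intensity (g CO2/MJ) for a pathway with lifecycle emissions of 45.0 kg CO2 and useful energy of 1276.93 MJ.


CI = CO2 * 1000 / E
= 45.0 * 1000 / 1276.93
= 35.2408 g CO2/MJ

35.2408 g CO2/MJ


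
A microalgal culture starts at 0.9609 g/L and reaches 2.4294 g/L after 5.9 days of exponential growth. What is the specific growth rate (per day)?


mu = ln(X2/X1) / dt
= ln(2.4294/0.9609) / 5.9
= 0.1572 per day

0.1572 per day


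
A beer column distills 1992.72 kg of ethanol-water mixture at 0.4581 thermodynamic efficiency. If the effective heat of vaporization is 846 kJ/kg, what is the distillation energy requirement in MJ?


E = m * 846 / (eta * 1000)
= 1992.72 * 846 / (0.4581 * 1000)
= 3680.0723 MJ

3680.0723 MJ


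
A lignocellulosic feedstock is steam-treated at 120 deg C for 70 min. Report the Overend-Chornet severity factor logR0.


logR0 = log10(t * exp((T - 100) / 14.75))
= log10(70 * exp((120 - 100) / 14.75))
= 2.4340

2.4340


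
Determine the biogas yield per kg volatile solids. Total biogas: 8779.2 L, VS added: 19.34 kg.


Y = V / VS
= 8779.2 / 19.34
= 453.9400 L/kg VS

453.9400 L/kg VS


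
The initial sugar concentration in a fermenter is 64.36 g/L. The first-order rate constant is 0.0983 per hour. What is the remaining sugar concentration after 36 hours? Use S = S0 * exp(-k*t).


S = S0 * exp(-k * t)
S = 64.36 * exp(-0.0983 * 36)
S = 1.8695 g/L

1.8695 g/L


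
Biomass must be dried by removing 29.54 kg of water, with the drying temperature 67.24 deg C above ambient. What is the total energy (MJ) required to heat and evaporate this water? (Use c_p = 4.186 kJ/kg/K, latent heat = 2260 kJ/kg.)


E = m_water * (4.186 * dT + 2260) / 1000
= 29.54 * (4.186 * 67.24 + 2260) / 1000
= 75.0749 MJ

75.0749 MJ


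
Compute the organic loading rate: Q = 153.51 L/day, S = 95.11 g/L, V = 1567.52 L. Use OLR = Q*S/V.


OLR = Q * S / V
= 153.51 * 95.11 / 1567.52
= 9.3143 g/L/day

9.3143 g/L/day


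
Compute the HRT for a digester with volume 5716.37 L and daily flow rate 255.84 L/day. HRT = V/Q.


HRT = V / Q
= 5716.37 / 255.84
= 22.3435 days

22.3435 days


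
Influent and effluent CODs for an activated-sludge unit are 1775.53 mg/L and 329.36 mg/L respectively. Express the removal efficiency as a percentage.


eta = (COD_in - COD_out) / COD_in * 100
= (1775.53 - 329.36) / 1775.53 * 100
= 81.4500%

81.4500%


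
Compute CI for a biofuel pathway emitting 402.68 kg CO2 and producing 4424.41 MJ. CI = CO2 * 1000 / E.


CI = CO2 * 1000 / E
= 402.68 * 1000 / 4424.41
= 91.0133 g CO2/MJ

91.0133 g CO2/MJ


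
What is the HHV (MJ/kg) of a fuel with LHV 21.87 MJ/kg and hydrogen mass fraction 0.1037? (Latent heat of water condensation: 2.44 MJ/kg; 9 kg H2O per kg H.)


HHV = LHV + H_frac * 9 * 2.44
= 21.87 + 0.1037 * 9 * 2.44
= 24.1473 MJ/kg

24.1473 MJ/kg


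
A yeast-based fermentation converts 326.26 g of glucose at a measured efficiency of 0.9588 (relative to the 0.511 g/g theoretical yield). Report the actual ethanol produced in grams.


Actual ethanol: m = 0.511 * 326.26 * 0.9588
m = 159.8500 g

159.8500 g


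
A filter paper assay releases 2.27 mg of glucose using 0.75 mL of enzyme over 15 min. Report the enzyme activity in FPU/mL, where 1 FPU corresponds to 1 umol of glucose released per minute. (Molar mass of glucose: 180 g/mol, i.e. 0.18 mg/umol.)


Activity = glucose_mg / (0.18 mg/umol * V_mL * t_min)
= 2.27 / (0.18 * 0.75 * 15)
= 1.1210 FPU/mL

1.1210 FPU/mL


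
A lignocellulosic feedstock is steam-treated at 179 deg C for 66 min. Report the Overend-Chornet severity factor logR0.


logR0 = log10(t * exp((T - 100) / 14.75))
= log10(66 * exp((179 - 100) / 14.75))
= 4.1456

4.1456


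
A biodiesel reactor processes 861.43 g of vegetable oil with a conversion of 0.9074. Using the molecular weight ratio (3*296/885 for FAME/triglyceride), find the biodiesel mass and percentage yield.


m_FAME = oil * conv * (3 * 296 / 885) = oil * conv * (888/885)
= 861.43 * 0.9074 * 888 / 885
= 784.3113 g
Y = m_FAME / oil * 100 = conv * (888/885) * 100
= 0.9074 * 888 / 885 * 100
= 91.05%

784.3113 g FAME; Y = 91.05%


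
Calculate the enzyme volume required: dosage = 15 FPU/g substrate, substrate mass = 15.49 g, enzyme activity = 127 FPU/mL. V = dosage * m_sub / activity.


V = dosage * m_sub / activity
V = 15 * 15.49 / 127
V = 1.8295 mL

1.8295 mL


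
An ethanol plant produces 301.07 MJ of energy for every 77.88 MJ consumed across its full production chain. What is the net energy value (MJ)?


NEV = E_out - E_in
= 301.07 - 77.88
= 223.1900 MJ

223.1900 MJ


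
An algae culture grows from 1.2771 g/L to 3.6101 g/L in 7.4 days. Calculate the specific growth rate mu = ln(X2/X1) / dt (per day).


mu = ln(X2/X1) / dt
= ln(3.6101/1.2771) / 7.4
= 0.1404 per day

0.1404 per day


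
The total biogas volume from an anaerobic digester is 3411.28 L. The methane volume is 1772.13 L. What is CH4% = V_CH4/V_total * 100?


CH4% = V_CH4 / V_total * 100
= 1772.13 / 3411.28 * 100
= 51.9491%

51.9491%


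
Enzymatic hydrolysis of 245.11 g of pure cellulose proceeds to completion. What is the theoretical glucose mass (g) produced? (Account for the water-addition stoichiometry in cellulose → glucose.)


glucose = cellulose * 180/162
= 245.11 * 180/162
= 272.3444 g

272.3444 g


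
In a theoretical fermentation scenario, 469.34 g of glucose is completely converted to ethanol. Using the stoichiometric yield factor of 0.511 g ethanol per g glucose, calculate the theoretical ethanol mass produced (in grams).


Theoretical ethanol yield: m_EtOH = 0.511 * m_glucose
m_EtOH = 0.511 * 469.34 = 239.8327 g

239.8327 g


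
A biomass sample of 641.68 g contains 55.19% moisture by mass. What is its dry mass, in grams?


Wd = Ww * (1 - MC/100)
= 641.68 * (1 - 55.19/100)
= 287.5368 g

287.5368 g


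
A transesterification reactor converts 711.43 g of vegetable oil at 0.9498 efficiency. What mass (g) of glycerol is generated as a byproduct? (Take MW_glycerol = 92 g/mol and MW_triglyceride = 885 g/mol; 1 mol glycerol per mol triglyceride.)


glycerol = oil * conv * (92/885)
= 711.43 * 0.9498 * 92 / 885
= 70.2439 g

70.2439 g


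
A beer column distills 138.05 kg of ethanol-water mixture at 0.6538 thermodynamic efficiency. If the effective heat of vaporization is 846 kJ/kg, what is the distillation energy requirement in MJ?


E = m * 846 / (eta * 1000)
= 138.05 * 846 / (0.6538 * 1000)
= 178.6331 MJ

178.6331 MJ


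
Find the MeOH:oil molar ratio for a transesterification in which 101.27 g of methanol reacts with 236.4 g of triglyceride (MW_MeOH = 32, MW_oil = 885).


Molar ratio = n_MeOH / n_oil = (MeOH/32) / (oil/885) = (MeOH * 885) / (32 * oil)
= (101.27 * 885) / (32 * 236.4)
= 11.8475

11.8475


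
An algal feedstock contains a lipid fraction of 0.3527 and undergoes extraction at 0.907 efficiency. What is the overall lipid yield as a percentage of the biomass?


Y = lipid_content * extraction_eff * 100
= 0.3527 * 0.907 * 100
= 31.9899%

31.9899%


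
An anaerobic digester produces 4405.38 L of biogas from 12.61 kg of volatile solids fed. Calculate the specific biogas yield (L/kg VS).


Y = V / VS
= 4405.38 / 12.61
= 349.3561 L/kg VS

349.3561 L/kg VS


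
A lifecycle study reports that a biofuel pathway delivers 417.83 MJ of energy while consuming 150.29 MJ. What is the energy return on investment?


EROI = E_out / E_in
= 417.83 / 150.29
= 2.7802

2.7802


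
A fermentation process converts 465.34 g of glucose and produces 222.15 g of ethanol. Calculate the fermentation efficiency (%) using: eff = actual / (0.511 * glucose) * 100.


Fermentation efficiency = (actual / (0.511 * glucose)) * 100
= (222.15 / (0.511 * 465.34)) * 100
= 93.4233%

93.4233%


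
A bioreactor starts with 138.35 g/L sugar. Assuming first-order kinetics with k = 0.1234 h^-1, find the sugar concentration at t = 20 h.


S = S0 * exp(-k * t)
S = 138.35 * exp(-0.1234 * 20)
S = 11.7257 g/L

11.7257 g/L


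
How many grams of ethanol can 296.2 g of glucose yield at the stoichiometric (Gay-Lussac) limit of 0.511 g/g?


Theoretical ethanol yield: m_EtOH = 0.511 * m_glucose
m_EtOH = 0.511 * 296.2 = 151.3582 g

151.3582 g


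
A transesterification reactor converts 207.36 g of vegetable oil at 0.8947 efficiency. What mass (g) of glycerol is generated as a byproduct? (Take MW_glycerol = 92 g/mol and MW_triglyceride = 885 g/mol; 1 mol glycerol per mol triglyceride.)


glycerol = oil * conv * (92/885)
= 207.36 * 0.8947 * 92 / 885
= 19.2862 g

19.2862 g


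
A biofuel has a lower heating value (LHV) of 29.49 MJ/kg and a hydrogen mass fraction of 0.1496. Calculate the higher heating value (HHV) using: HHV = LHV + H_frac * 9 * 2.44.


HHV = LHV + H_frac * 9 * 2.44
= 29.49 + 0.1496 * 9 * 2.44
= 32.7752 MJ/kg

32.7752 MJ/kg


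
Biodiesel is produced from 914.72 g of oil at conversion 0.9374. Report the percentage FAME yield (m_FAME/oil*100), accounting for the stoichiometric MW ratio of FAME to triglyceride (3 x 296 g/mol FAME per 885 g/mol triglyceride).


m_FAME = oil * conv * (3 * 296 / 885) = oil * conv * (888/885)
= 914.72 * 0.9374 * 888 / 885
= 860.3652 g
Y = m_FAME / oil * 100 = conv * (888/885) * 100
= 0.9374 * 888 / 885 * 100
= 94.06%

94.06%


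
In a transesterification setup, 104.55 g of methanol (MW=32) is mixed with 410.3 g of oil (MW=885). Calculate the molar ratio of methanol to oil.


Molar ratio = n_MeOH / n_oil = (MeOH/32) / (oil/885) = (MeOH * 885) / (32 * oil)
= (104.55 * 885) / (32 * 410.3)
= 7.0472

7.0472


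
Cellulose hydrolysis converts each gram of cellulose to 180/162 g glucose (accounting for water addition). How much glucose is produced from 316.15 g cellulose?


glucose = cellulose * 180/162
= 316.15 * 180/162
= 351.2778 g

351.2778 g


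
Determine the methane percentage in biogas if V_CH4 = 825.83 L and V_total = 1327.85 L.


CH4% = V_CH4 / V_total * 100
= 825.83 / 1327.85 * 100
= 62.1930%

62.1930%


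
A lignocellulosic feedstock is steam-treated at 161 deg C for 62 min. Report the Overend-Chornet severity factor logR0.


logR0 = log10(t * exp((T - 100) / 14.75))
= log10(62 * exp((161 - 100) / 14.75))
= 3.5885

3.5885


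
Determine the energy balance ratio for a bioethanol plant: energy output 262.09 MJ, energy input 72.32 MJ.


EROI = E_out / E_in
= 262.09 / 72.32
= 3.6240

3.6240


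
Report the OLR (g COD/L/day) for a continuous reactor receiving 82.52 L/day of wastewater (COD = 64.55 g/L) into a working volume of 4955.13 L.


OLR = Q * S / V
= 82.52 * 64.55 / 4955.13
= 1.0750 g/L/day

1.0750 g/L/day


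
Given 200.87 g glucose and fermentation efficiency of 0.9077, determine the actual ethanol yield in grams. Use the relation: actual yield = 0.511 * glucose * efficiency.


Actual ethanol: m = 0.511 * 200.87 * 0.9077
m = 93.1705 g

93.1705 g


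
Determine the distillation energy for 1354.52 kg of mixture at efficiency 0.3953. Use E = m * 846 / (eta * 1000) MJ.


E = m * 846 / (eta * 1000)
= 1354.52 * 846 / (0.3953 * 1000)
= 2898.8715 MJ

2898.8715 MJ


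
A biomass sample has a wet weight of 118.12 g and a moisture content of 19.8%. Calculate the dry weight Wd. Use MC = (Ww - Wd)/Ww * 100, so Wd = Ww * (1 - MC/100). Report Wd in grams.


Wd = Ww * (1 - MC/100)
= 118.12 * (1 - 19.8/100)
= 94.7322 g

94.7322 g


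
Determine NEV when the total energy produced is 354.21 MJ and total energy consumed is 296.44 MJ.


NEV = E_out - E_in
= 354.21 - 296.44
= 57.7700 MJ

57.7700 MJ


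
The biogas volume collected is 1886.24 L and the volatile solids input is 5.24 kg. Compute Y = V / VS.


Y = V / VS
= 1886.24 / 5.24
= 359.9695 L/kg VS

359.9695 L/kg VS


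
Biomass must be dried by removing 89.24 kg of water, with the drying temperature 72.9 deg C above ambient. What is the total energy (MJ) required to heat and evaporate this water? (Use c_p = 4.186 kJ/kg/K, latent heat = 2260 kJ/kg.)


E = m_water * (4.186 * dT + 2260) / 1000
= 89.24 * (4.186 * 72.9 + 2260) / 1000
= 228.9148 MJ

228.9148 MJ


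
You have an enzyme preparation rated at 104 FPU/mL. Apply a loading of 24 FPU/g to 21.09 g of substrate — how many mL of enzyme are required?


V = dosage * m_sub / activity
V = 24 * 21.09 / 104
V = 4.8669 mL

4.8669 mL


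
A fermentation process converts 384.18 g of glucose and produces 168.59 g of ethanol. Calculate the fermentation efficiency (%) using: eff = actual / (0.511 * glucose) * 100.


Fermentation efficiency = (actual / (0.511 * glucose)) * 100
= (168.59 / (0.511 * 384.18)) * 100
= 85.8769%

85.8769%


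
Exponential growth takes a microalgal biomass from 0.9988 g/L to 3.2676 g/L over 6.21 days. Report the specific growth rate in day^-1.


mu = ln(X2/X1) / dt
= ln(3.2676/0.9988) / 6.21
= 0.1909 per day

0.1909 per day


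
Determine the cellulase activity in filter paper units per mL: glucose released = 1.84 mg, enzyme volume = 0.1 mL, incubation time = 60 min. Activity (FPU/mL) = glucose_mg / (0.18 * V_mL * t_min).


Activity = glucose_mg / (0.18 mg/umol * V_mL * t_min)
= 1.84 / (0.18 * 0.1 * 60)
= 1.7037 FPU/mL

1.7037 FPU/mL


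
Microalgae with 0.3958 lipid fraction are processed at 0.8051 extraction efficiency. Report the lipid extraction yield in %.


Y = lipid_content * extraction_eff * 100
= 0.3958 * 0.8051 * 100
= 31.8659%

31.8659%


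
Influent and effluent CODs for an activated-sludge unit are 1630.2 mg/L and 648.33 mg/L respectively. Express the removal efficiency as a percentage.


eta = (COD_in - COD_out) / COD_in * 100
= (1630.2 - 648.33) / 1630.2 * 100
= 60.2300%

60.2300%


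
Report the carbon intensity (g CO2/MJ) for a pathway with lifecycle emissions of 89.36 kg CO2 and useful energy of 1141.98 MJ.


CI = CO2 * 1000 / E
= 89.36 * 1000 / 1141.98
= 78.2501 g CO2/MJ

78.2501 g CO2/MJ


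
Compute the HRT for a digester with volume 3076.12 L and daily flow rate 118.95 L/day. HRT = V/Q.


HRT = V / Q
= 3076.12 / 118.95
= 25.8606 days

25.8606 days


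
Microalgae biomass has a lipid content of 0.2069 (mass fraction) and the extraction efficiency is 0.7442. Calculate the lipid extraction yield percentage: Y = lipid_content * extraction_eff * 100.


Y = lipid_content * extraction_eff * 100
= 0.2069 * 0.7442 * 100
= 15.3975%

15.3975%


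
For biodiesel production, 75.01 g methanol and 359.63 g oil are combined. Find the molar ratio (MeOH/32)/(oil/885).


Molar ratio = n_MeOH / n_oil = (MeOH/32) / (oil/885) = (MeOH * 885) / (32 * oil)
= (75.01 * 885) / (32 * 359.63)
= 5.7684

5.7684


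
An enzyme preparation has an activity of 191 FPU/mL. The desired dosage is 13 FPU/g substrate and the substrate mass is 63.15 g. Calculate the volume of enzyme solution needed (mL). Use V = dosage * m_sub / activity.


V = dosage * m_sub / activity
V = 13 * 63.15 / 191
V = 4.2982 mL

4.2982 mL


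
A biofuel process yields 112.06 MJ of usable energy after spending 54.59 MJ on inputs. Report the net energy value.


NEV = E_out - E_in
= 112.06 - 54.59
= 57.4700 MJ

57.4700 MJ


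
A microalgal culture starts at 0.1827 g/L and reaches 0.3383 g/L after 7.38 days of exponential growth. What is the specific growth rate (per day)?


mu = ln(X2/X1) / dt
= ln(0.3383/0.1827) / 7.38
= 0.0835 per day

0.0835 per day


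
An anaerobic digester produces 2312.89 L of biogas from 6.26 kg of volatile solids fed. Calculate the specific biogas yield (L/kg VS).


Y = V / VS
= 2312.89 / 6.26
= 369.4712 L/kg VS

369.4712 L/kg VS


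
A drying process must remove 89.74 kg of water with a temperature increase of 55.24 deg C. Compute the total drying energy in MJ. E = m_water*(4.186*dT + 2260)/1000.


E = m_water * (4.186 * dT + 2260) / 1000
= 89.74 * (4.186 * 55.24 + 2260) / 1000
= 223.5634 MJ

223.5634 MJ


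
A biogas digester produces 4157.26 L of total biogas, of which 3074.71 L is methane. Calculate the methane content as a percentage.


CH4% = V_CH4 / V_total * 100
= 3074.71 / 4157.26 * 100
= 73.9600%

73.9600%


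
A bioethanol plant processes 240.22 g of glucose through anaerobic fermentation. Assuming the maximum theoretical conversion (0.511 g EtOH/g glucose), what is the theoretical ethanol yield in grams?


Theoretical ethanol yield: m_EtOH = 0.511 * m_glucose
m_EtOH = 0.511 * 240.22 = 122.7524 g

122.7524 g


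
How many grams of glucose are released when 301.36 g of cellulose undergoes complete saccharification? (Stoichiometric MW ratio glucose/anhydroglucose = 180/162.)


glucose = cellulose * 180/162
= 301.36 * 180/162
= 334.8444 g

334.8444 g


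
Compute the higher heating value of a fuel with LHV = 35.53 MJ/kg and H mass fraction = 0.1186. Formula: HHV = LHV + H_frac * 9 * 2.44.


HHV = LHV + H_frac * 9 * 2.44
= 35.53 + 0.1186 * 9 * 2.44
= 38.1345 MJ/kg

38.1345 MJ/kg


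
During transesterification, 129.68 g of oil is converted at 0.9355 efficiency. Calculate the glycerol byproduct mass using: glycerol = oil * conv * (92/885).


glycerol = oil * conv * (92/885)
= 129.68 * 0.9355 * 92 / 885
= 12.6113 g

12.6113 g


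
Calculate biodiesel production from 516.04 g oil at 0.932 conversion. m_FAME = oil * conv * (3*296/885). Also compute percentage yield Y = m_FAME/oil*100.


m_FAME = oil * conv * (3 * 296 / 885) = oil * conv * (888/885)
= 516.04 * 0.932 * 888 / 885
= 482.5796 g
Y = m_FAME / oil * 100 = conv * (888/885) * 100
= 0.932 * 888 / 885 * 100
= 93.52%

482.5796 g FAME; Y = 93.52%


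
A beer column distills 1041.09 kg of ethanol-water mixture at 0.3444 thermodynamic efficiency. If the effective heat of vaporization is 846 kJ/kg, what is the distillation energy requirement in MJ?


E = m * 846 / (eta * 1000)
= 1041.09 * 846 / (0.3444 * 1000)
= 2557.3814 MJ

2557.3814 MJ


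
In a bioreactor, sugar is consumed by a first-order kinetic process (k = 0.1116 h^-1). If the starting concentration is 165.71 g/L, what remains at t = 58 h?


S = S0 * exp(-k * t)
S = 165.71 * exp(-0.1116 * 58)
S = 0.2560 g/L

0.2560 g/L


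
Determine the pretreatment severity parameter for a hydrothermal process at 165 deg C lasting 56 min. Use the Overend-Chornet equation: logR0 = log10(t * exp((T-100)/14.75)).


logR0 = log10(t * exp((T - 100) / 14.75))
= log10(56 * exp((165 - 100) / 14.75))
= 3.6620

3.6620


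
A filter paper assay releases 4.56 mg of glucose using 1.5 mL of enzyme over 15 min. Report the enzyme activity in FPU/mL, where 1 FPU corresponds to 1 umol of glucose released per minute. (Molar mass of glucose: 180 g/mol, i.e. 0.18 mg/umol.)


Activity = glucose_mg / (0.18 mg/umol * V_mL * t_min)
= 4.56 / (0.18 * 1.5 * 15)
= 1.1259 FPU/mL

1.1259 FPU/mL


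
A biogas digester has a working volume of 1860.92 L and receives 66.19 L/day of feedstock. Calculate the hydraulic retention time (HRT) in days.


HRT = V / Q
= 1860.92 / 66.19
= 28.1148 days

28.1148 days


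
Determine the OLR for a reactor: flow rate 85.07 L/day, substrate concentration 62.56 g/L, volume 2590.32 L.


OLR = Q * S / V
= 85.07 * 62.56 / 2590.32
= 2.0546 g/L/day

2.0546 g/L/day


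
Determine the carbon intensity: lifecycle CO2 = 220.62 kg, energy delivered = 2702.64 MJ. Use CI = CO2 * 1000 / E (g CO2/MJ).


CI = CO2 * 1000 / E
= 220.62 * 1000 / 2702.64
= 81.6313 g CO2/MJ

81.6313 g CO2/MJ


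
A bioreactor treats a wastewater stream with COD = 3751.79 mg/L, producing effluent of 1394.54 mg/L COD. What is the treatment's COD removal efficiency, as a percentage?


eta = (COD_in - COD_out) / COD_in * 100
= (3751.79 - 1394.54) / 3751.79 * 100
= 62.8300%

62.8300%


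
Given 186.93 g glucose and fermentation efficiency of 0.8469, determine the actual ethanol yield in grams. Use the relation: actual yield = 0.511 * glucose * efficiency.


Actual ethanol: m = 0.511 * 186.93 * 0.8469
m = 80.8969 g

80.8969 g


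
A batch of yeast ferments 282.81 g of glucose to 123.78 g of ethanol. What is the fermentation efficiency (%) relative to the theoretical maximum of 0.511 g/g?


Fermentation efficiency = (actual / (0.511 * glucose)) * 100
= (123.78 / (0.511 * 282.81)) * 100
= 85.6515%

85.6515%


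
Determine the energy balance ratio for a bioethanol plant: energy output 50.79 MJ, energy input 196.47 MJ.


EROI = E_out / E_in
= 50.79 / 196.47
= 0.2585

0.2585


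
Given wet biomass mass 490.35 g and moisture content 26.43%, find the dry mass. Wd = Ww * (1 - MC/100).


Wd = Ww * (1 - MC/100)
= 490.35 * (1 - 26.43/100)
= 360.7505 g

360.7505 g


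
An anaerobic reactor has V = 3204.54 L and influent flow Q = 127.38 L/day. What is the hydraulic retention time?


HRT = V / Q
= 3204.54 / 127.38
= 25.1573 days

25.1573 days


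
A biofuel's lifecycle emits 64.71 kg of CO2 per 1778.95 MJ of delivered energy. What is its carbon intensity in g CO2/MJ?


CI = CO2 * 1000 / E
= 64.71 * 1000 / 1778.95
= 36.3754 g CO2/MJ

36.3754 g CO2/MJ


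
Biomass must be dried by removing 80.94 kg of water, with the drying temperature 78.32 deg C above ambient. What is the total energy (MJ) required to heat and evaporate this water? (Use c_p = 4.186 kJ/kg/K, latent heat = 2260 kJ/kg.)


E = m_water * (4.186 * dT + 2260) / 1000
= 80.94 * (4.186 * 78.32 + 2260) / 1000
= 209.4604 MJ

209.4604 MJ


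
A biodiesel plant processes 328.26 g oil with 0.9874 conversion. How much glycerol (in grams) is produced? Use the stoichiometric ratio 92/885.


glycerol = oil * conv * (92/885)
= 328.26 * 0.9874 * 92 / 885
= 33.6942 g

33.6942 g


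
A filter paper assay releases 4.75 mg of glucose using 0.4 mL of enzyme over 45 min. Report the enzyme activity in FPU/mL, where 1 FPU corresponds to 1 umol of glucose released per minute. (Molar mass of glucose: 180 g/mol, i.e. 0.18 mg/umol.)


Activity = glucose_mg / (0.18 mg/umol * V_mL * t_min)
= 4.75 / (0.18 * 0.4 * 45)
= 1.4660 FPU/mL

1.4660 FPU/mL


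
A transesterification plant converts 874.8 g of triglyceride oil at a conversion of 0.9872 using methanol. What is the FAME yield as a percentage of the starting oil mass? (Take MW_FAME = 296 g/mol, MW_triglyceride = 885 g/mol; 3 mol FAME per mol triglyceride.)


m_FAME = oil * conv * (3 * 296 / 885) = oil * conv * (888/885)
= 874.8 * 0.9872 * 888 / 885
= 866.5300 g
Y = m_FAME / oil * 100 = conv * (888/885) * 100
= 0.9872 * 888 / 885 * 100
= 99.05%

99.05%


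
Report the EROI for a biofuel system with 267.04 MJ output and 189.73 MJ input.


EROI = E_out / E_in
= 267.04 / 189.73
= 1.4075

1.4075


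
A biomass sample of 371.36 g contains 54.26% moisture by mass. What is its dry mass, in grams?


Wd = Ww * (1 - MC/100)
= 371.36 * (1 - 54.26/100)
= 169.8601 g

169.8601 g


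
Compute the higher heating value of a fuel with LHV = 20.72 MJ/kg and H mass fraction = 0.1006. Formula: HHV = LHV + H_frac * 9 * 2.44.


HHV = LHV + H_frac * 9 * 2.44
= 20.72 + 0.1006 * 9 * 2.44
= 22.9292 MJ/kg

22.9292 MJ/kg


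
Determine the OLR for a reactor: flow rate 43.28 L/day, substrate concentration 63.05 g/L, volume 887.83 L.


OLR = Q * S / V
= 43.28 * 63.05 / 887.83
= 3.0736 g/L/day

3.0736 g/L/day


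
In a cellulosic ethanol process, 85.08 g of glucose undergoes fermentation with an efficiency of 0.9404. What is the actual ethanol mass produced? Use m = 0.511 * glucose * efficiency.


Actual ethanol: m = 0.511 * 85.08 * 0.9404
m = 40.8847 g

40.8847 g


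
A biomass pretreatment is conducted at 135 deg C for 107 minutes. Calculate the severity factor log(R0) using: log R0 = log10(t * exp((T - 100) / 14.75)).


logR0 = log10(t * exp((T - 100) / 14.75))
= log10(107 * exp((135 - 100) / 14.75))
= 3.0599

3.0599


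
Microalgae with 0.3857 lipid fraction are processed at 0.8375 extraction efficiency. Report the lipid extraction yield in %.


Y = lipid_content * extraction_eff * 100
= 0.3857 * 0.8375 * 100
= 32.3024%

32.3024%


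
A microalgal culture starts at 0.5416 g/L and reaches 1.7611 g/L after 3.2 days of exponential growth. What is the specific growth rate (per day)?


mu = ln(X2/X1) / dt
= ln(1.7611/0.5416) / 3.2
= 0.3685 per day

0.3685 per day
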